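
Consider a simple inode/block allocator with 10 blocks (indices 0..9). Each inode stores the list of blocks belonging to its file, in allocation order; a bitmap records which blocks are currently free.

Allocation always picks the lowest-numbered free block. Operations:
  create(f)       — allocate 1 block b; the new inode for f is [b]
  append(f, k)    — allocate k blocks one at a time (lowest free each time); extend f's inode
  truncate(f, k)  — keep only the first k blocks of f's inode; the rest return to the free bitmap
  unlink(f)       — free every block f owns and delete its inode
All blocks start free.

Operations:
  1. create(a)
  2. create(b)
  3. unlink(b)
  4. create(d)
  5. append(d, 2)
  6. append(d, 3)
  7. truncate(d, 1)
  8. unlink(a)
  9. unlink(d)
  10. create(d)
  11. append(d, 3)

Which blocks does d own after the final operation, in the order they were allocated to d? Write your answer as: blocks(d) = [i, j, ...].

blocks(d) = [0, 1, 2, 3]

[1] create(a) — a=0 (map F.........)
[2] create(b) — a=0 b=1 (map FF........)
[3] unlink(b) — a=0 (map F.........)
[4] create(d) — a=0 d=1 (map FF........)
[5] append(d, 2) — a=0 d=1,2,3 (map FFFF......)
[6] append(d, 3) — a=0 d=1,2,3,4,5,6 (map FFFFFFF...)
[7] truncate(d, 1) — a=0 d=1 (map FF........)
[8] unlink(a) — d=1 (map .F........)
[9] unlink(d) —  (map ..........)
[10] create(d) — d=0 (map F.........)
[11] append(d, 3) — d=0,1,2,3 (map FFFF......)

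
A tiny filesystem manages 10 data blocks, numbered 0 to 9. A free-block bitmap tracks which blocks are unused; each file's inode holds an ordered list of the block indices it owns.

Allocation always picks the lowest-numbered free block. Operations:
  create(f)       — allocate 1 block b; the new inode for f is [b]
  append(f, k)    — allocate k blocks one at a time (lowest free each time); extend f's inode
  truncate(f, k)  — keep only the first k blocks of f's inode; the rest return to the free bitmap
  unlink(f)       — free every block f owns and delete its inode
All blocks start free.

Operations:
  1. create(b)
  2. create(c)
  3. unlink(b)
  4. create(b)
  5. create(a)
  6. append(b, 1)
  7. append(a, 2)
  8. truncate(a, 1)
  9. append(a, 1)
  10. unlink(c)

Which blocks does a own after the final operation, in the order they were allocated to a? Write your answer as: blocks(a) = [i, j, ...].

create(b): bitmap=F......... | b=[0]
create(c): bitmap=FF........ | b=[0] c=[1]
unlink(b): bitmap=.F........ | c=[1]
create(b): bitmap=FF........ | b=[0] c=[1]
create(a): bitmap=FFF....... | a=[2] b=[0] c=[1]
append(b, 1): bitmap=FFFF...... | a=[2] b=[0, 3] c=[1]
append(a, 2): bitmap=FFFFFF.... | a=[2, 4, 5] b=[0, 3] c=[1]
truncate(a, 1): bitmap=FFFF...... | a=[2] b=[0, 3] c=[1]
append(a, 1): bitmap=FFFFF..... | a=[2, 4] b=[0, 3] c=[1]
unlink(c): bitmap=F.FFF..... | a=[2, 4] b=[0, 3]

blocks(a) = [2, 4]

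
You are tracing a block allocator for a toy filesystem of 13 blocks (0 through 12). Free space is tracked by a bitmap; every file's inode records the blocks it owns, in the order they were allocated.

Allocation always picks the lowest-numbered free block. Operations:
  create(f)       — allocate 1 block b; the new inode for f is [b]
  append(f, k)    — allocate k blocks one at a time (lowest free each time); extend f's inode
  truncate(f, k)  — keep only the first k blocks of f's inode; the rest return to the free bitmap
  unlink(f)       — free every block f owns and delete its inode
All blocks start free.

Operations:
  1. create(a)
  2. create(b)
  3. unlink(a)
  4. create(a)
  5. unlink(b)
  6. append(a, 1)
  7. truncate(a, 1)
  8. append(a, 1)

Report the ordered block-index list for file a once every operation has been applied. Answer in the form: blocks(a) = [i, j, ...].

after create(a) → a:[0]  free=[F............]
after create(b) → a:[0], b:[1]  free=[FF...........]
after unlink(a) → b:[1]  free=[.F...........]
after create(a) → a:[0], b:[1]  free=[FF...........]
after unlink(b) → a:[0]  free=[F............]
after append(a, 1) → a:[0, 1]  free=[FF...........]
after truncate(a, 1) → a:[0]  free=[F............]
after append(a, 1) → a:[0, 1]  free=[FF...........]

blocks(a) = [0, 1]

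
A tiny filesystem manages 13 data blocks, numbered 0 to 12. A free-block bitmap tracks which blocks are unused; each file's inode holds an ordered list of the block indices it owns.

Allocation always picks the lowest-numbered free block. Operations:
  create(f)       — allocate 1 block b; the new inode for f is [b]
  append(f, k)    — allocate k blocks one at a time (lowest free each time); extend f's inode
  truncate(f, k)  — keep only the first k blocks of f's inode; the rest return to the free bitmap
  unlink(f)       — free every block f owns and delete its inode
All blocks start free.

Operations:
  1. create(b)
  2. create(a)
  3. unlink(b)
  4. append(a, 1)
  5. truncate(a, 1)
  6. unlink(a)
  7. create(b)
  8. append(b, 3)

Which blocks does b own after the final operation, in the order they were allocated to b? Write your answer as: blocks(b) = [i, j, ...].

  1. create(b)  ⇒  F............  {b→[0]}
  2. create(a)  ⇒  FF...........  {a→[1]; b→[0]}
  3. unlink(b)  ⇒  .F...........  {a→[1]}
  4. append(a, 1)  ⇒  FF...........  {a→[1, 0]}
  5. truncate(a, 1)  ⇒  .F...........  {a→[1]}
  6. unlink(a)  ⇒  .............  {}
  7. create(b)  ⇒  F............  {b→[0]}
  8. append(b, 3)  ⇒  FFFF.........  {b→[0, 1, 2, 3]}

blocks(b) = [0, 1, 2, 3]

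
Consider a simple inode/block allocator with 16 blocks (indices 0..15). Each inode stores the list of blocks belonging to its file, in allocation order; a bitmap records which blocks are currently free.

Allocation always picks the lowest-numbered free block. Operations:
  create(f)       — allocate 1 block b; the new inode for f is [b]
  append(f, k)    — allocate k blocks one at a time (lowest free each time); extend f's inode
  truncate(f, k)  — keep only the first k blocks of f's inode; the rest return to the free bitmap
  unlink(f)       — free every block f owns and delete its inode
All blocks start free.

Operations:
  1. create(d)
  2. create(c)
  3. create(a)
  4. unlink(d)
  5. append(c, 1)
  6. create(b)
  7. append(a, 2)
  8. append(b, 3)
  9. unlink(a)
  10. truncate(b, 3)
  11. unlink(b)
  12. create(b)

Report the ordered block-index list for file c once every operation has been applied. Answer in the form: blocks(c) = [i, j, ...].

blocks(c) = [1, 0]

[1] create(d) — d=0 (map F...............)
[2] create(c) — c=1 d=0 (map FF..............)
[3] create(a) — a=2 c=1 d=0 (map FFF.............)
[4] unlink(d) — a=2 c=1 (map .FF.............)
[5] append(c, 1) — a=2 c=1,0 (map FFF.............)
[6] create(b) — a=2 b=3 c=1,0 (map FFFF............)
[7] append(a, 2) — a=2,4,5 b=3 c=1,0 (map FFFFFF..........)
[8] append(b, 3) — a=2,4,5 b=3,6,7,8 c=1,0 (map FFFFFFFFF.......)
[9] unlink(a) — b=3,6,7,8 c=1,0 (map FF.F..FFF.......)
[10] truncate(b, 3) — b=3,6,7 c=1,0 (map FF.F..FF........)
[11] unlink(b) — c=1,0 (map FF..............)
[12] create(b) — b=2 c=1,0 (map FFF.............)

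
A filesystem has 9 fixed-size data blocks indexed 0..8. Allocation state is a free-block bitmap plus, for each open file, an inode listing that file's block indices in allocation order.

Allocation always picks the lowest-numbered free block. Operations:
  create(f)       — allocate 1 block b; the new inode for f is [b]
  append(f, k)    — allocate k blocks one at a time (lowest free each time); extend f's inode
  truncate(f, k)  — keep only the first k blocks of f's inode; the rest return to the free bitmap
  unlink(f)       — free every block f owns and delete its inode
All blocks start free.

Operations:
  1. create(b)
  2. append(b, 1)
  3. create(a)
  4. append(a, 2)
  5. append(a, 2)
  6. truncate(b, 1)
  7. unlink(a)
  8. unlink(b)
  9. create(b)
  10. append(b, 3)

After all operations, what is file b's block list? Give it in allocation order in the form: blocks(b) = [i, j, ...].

blocks(b) = [0, 1, 2, 3]

  1. create(b)  ⇒  F........  {b→[0]}
  2. append(b, 1)  ⇒  FF.......  {b→[0, 1]}
  3. create(a)  ⇒  FFF......  {a→[2]; b→[0, 1]}
  4. append(a, 2)  ⇒  FFFFF....  {a→[2, 3, 4]; b→[0, 1]}
  5. append(a, 2)  ⇒  FFFFFFF..  {a→[2, 3, 4, 5, 6]; b→[0, 1]}
  6. truncate(b, 1)  ⇒  F.FFFFF..  {a→[2, 3, 4, 5, 6]; b→[0]}
  7. unlink(a)  ⇒  F........  {b→[0]}
  8. unlink(b)  ⇒  .........  {}
  9. create(b)  ⇒  F........  {b→[0]}
  10. append(b, 3)  ⇒  FFFF.....  {b→[0, 1, 2, 3]}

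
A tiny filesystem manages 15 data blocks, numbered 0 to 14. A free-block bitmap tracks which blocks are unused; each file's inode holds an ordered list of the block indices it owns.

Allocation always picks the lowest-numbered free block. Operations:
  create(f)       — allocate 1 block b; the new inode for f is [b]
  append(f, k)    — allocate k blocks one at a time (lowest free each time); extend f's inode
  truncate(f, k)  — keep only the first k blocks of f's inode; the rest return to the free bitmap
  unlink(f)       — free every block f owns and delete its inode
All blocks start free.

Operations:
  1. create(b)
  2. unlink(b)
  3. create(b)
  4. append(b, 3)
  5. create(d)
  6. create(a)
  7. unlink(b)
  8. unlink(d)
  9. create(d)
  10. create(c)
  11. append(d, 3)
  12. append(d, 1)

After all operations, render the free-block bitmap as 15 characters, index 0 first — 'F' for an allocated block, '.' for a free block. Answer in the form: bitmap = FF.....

bitmap = FFFFFFF........

after create(b) → b:[0]  free=[F..............]
after unlink(b) →   free=[...............]
after create(b) → b:[0]  free=[F..............]
after append(b, 3) → b:[0, 1, 2, 3]  free=[FFFF...........]
after create(d) → b:[0, 1, 2, 3], d:[4]  free=[FFFFF..........]
after create(a) → a:[5], b:[0, 1, 2, 3], d:[4]  free=[FFFFFF.........]
after unlink(b) → a:[5], d:[4]  free=[....FF.........]
after unlink(d) → a:[5]  free=[.....F.........]
after create(d) → a:[5], d:[0]  free=[F....F.........]
after create(c) → a:[5], c:[1], d:[0]  free=[FF...F.........]
after append(d, 3) → a:[5], c:[1], d:[0, 2, 3, 4]  free=[FFFFFF.........]
after append(d, 1) → a:[5], c:[1], d:[0, 2, 3, 4, 6]  free=[FFFFFFF........]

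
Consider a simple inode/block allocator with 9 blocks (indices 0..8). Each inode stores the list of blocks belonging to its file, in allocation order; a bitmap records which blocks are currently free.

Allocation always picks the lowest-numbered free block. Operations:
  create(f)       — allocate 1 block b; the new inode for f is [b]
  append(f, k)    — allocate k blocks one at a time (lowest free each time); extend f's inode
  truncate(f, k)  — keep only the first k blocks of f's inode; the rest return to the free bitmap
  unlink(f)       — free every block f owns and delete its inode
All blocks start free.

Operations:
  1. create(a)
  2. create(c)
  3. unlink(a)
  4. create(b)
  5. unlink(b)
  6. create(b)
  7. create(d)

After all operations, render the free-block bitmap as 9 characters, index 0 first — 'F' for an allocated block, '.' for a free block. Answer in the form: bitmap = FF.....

bitmap = FFF......

  1. create(a)  ⇒  F........  {a→[0]}
  2. create(c)  ⇒  FF.......  {a→[0]; c→[1]}
  3. unlink(a)  ⇒  .F.......  {c→[1]}
  4. create(b)  ⇒  FF.......  {b→[0]; c→[1]}
  5. unlink(b)  ⇒  .F.......  {c→[1]}
  6. create(b)  ⇒  FF.......  {b→[0]; c→[1]}
  7. create(d)  ⇒  FFF......  {b→[0]; c→[1]; d→[2]}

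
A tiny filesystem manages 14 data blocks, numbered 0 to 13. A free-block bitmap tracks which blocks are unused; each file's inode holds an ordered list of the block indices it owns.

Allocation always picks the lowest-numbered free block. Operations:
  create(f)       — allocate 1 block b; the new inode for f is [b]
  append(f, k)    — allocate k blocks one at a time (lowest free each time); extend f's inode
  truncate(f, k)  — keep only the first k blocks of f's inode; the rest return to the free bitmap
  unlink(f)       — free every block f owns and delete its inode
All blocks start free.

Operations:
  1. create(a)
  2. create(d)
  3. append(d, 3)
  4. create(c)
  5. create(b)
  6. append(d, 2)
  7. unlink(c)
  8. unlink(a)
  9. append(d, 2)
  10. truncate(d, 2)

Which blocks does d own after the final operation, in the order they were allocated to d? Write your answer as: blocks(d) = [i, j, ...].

blocks(d) = [1, 2]

  1. create(a)  ⇒  F.............  {a→[0]}
  2. create(d)  ⇒  FF............  {a→[0]; d→[1]}
  3. append(d, 3)  ⇒  FFFFF.........  {a→[0]; d→[1, 2, 3, 4]}
  4. create(c)  ⇒  FFFFFF........  {a→[0]; c→[5]; d→[1, 2, 3, 4]}
  5. create(b)  ⇒  FFFFFFF.......  {a→[0]; b→[6]; c→[5]; d→[1, 2, 3, 4]}
  6. append(d, 2)  ⇒  FFFFFFFFF.....  {a→[0]; b→[6]; c→[5]; d→[1, 2, 3, 4, 7, 8]}
  7. unlink(c)  ⇒  FFFFF.FFF.....  {a→[0]; b→[6]; d→[1, 2, 3, 4, 7, 8]}
  8. unlink(a)  ⇒  .FFFF.FFF.....  {b→[6]; d→[1, 2, 3, 4, 7, 8]}
  9. append(d, 2)  ⇒  FFFFFFFFF.....  {b→[6]; d→[1, 2, 3, 4, 7, 8, 0, 5]}
  10. truncate(d, 2)  ⇒  .FF...F.......  {b→[6]; d→[1, 2]}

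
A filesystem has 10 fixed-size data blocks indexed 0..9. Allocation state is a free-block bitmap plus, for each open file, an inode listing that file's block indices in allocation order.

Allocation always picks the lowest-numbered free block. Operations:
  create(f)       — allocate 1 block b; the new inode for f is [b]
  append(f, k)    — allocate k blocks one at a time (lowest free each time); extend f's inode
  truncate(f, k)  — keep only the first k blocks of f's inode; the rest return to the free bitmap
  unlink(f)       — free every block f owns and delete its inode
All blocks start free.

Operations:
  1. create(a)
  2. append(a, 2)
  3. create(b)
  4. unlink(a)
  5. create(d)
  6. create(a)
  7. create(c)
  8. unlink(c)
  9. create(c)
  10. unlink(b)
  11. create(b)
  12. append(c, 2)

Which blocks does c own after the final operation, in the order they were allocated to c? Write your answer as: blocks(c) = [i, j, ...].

blocks(c) = [2, 4, 5]

create(a): bitmap=F......... | a=[0]
append(a, 2): bitmap=FFF....... | a=[0, 1, 2]
create(b): bitmap=FFFF...... | a=[0, 1, 2] b=[3]
unlink(a): bitmap=...F...... | b=[3]
create(d): bitmap=F..F...... | b=[3] d=[0]
create(a): bitmap=FF.F...... | a=[1] b=[3] d=[0]
create(c): bitmap=FFFF...... | a=[1] b=[3] c=[2] d=[0]
unlink(c): bitmap=FF.F...... | a=[1] b=[3] d=[0]
create(c): bitmap=FFFF...... | a=[1] b=[3] c=[2] d=[0]
unlink(b): bitmap=FFF....... | a=[1] c=[2] d=[0]
create(b): bitmap=FFFF...... | a=[1] b=[3] c=[2] d=[0]
append(c, 2): bitmap=FFFFFF.... | a=[1] b=[3] c=[2, 4, 5] d=[0]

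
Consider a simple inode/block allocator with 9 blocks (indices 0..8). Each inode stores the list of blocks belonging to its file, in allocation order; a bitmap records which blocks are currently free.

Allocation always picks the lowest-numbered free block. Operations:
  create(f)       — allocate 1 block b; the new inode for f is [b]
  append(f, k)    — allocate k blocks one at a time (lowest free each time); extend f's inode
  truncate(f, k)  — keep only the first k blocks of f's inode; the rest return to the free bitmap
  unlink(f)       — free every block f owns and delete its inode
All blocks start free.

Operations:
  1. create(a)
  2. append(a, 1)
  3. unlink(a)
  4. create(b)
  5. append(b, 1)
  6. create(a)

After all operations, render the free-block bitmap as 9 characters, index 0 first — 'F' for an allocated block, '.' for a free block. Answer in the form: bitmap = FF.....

[1] create(a) — a=0 (map F........)
[2] append(a, 1) — a=0,1 (map FF.......)
[3] unlink(a) —  (map .........)
[4] create(b) — b=0 (map F........)
[5] append(b, 1) — b=0,1 (map FF.......)
[6] create(a) — a=2 b=0,1 (map FFF......)

bitmap = FFF......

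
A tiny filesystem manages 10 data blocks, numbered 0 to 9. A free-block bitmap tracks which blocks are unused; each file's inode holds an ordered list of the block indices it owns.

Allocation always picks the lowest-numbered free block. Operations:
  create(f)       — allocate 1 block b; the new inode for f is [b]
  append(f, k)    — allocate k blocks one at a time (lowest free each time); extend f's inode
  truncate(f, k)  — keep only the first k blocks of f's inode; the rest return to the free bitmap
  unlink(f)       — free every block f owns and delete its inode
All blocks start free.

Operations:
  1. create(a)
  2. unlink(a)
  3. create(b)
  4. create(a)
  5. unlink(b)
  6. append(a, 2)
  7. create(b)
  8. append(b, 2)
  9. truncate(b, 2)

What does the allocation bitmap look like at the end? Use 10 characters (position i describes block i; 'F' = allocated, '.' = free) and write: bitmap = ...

bitmap = FFFFF.....

[1] create(a) — a=0 (map F.........)
[2] unlink(a) —  (map ..........)
[3] create(b) — b=0 (map F.........)
[4] create(a) — a=1 b=0 (map FF........)
[5] unlink(b) — a=1 (map .F........)
[6] append(a, 2) — a=1,0,2 (map FFF.......)
[7] create(b) — a=1,0,2 b=3 (map FFFF......)
[8] append(b, 2) — a=1,0,2 b=3,4,5 (map FFFFFF....)
[9] truncate(b, 2) — a=1,0,2 b=3,4 (map FFFFF.....)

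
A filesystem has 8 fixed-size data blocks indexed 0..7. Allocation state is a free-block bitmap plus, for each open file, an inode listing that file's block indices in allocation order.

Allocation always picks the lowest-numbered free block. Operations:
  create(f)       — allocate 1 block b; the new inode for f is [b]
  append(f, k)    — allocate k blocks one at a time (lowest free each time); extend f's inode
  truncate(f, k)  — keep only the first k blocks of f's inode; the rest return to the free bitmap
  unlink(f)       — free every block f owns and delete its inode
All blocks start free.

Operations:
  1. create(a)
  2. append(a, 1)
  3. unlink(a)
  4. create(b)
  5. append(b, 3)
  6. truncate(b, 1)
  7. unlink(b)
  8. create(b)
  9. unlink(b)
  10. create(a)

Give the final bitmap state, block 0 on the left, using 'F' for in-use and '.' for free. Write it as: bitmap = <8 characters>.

bitmap = F.......

  1. create(a)  ⇒  F.......  {a→[0]}
  2. append(a, 1)  ⇒  FF......  {a→[0, 1]}
  3. unlink(a)  ⇒  ........  {}
  4. create(b)  ⇒  F.......  {b→[0]}
  5. append(b, 3)  ⇒  FFFF....  {b→[0, 1, 2, 3]}
  6. truncate(b, 1)  ⇒  F.......  {b→[0]}
  7. unlink(b)  ⇒  ........  {}
  8. create(b)  ⇒  F.......  {b→[0]}
  9. unlink(b)  ⇒  ........  {}
  10. create(a)  ⇒  F.......  {a→[0]}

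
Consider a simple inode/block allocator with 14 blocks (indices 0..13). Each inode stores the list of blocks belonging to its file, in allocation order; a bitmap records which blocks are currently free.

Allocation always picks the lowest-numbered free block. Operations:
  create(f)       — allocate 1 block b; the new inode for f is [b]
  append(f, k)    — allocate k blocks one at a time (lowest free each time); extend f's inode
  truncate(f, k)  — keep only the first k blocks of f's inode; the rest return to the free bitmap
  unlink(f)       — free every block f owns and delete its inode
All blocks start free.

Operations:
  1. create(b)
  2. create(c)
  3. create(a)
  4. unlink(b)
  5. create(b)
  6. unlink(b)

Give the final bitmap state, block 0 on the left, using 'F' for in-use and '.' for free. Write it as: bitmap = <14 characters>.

  1. create(b)  ⇒  F.............  {b→[0]}
  2. create(c)  ⇒  FF............  {b→[0]; c→[1]}
  3. create(a)  ⇒  FFF...........  {a→[2]; b→[0]; c→[1]}
  4. unlink(b)  ⇒  .FF...........  {a→[2]; c→[1]}
  5. create(b)  ⇒  FFF...........  {a→[2]; b→[0]; c→[1]}
  6. unlink(b)  ⇒  .FF...........  {a→[2]; c→[1]}

bitmap = .FF...........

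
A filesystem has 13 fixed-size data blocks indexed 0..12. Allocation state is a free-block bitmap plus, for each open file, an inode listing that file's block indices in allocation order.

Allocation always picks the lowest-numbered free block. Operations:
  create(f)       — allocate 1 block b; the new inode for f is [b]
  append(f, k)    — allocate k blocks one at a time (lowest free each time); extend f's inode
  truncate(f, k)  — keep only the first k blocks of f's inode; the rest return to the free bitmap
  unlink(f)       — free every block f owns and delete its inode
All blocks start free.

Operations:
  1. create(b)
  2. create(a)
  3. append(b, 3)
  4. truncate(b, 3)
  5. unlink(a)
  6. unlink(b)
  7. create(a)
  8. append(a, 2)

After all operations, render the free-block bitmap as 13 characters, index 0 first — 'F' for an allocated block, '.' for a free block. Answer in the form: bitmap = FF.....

bitmap = FFF..........

after create(b) → b:[0]  free=[F............]
after create(a) → a:[1], b:[0]  free=[FF...........]
after append(b, 3) → a:[1], b:[0, 2, 3, 4]  free=[FFFFF........]
after truncate(b, 3) → a:[1], b:[0, 2, 3]  free=[FFFF.........]
after unlink(a) → b:[0, 2, 3]  free=[F.FF.........]
after unlink(b) →   free=[.............]
after create(a) → a:[0]  free=[F............]
after append(a, 2) → a:[0, 1, 2]  free=[FFF..........]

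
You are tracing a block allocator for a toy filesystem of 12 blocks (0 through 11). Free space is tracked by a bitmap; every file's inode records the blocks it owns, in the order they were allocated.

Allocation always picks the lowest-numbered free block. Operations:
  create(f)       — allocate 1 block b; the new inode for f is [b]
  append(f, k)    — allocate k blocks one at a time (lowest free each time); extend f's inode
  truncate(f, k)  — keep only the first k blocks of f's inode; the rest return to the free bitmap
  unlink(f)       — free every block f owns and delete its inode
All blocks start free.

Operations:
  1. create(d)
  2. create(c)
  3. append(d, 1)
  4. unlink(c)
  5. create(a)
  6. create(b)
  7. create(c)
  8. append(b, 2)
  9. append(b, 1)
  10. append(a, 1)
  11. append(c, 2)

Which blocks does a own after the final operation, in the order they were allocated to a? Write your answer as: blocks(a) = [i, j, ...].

create(d): bitmap=F........... | d=[0]
create(c): bitmap=FF.......... | c=[1] d=[0]
append(d, 1): bitmap=FFF......... | c=[1] d=[0, 2]
unlink(c): bitmap=F.F......... | d=[0, 2]
create(a): bitmap=FFF......... | a=[1] d=[0, 2]
create(b): bitmap=FFFF........ | a=[1] b=[3] d=[0, 2]
create(c): bitmap=FFFFF....... | a=[1] b=[3] c=[4] d=[0, 2]
append(b, 2): bitmap=FFFFFFF..... | a=[1] b=[3, 5, 6] c=[4] d=[0, 2]
append(b, 1): bitmap=FFFFFFFF.... | a=[1] b=[3, 5, 6, 7] c=[4] d=[0, 2]
append(a, 1): bitmap=FFFFFFFFF... | a=[1, 8] b=[3, 5, 6, 7] c=[4] d=[0, 2]
append(c, 2): bitmap=FFFFFFFFFFF. | a=[1, 8] b=[3, 5, 6, 7] c=[4, 9, 10] d=[0, 2]

blocks(a) = [1, 8]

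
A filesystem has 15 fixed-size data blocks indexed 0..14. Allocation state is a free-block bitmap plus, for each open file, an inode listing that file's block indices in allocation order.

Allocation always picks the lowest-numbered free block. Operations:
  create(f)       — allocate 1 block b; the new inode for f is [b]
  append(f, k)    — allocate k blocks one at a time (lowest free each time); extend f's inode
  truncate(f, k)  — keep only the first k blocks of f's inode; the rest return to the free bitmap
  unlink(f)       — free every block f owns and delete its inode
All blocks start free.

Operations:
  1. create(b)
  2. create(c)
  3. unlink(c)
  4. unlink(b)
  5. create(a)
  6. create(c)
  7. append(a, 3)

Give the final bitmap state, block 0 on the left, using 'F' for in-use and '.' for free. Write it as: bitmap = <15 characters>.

create(b): bitmap=F.............. | b=[0]
create(c): bitmap=FF............. | b=[0] c=[1]
unlink(c): bitmap=F.............. | b=[0]
unlink(b): bitmap=............... | 
create(a): bitmap=F.............. | a=[0]
create(c): bitmap=FF............. | a=[0] c=[1]
append(a, 3): bitmap=FFFFF.......... | a=[0, 2, 3, 4] c=[1]

bitmap = FFFFF..........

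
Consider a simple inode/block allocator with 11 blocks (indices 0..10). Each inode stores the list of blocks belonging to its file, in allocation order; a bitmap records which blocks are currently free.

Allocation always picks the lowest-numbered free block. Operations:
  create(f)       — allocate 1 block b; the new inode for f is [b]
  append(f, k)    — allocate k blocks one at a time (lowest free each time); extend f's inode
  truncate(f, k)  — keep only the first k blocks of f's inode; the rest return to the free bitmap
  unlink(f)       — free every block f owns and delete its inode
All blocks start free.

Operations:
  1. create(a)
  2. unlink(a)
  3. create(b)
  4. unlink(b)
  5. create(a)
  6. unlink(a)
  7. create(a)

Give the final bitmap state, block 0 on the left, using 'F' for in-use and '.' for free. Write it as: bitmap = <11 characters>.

  1. create(a)  ⇒  F..........  {a→[0]}
  2. unlink(a)  ⇒  ...........  {}
  3. create(b)  ⇒  F..........  {b→[0]}
  4. unlink(b)  ⇒  ...........  {}
  5. create(a)  ⇒  F..........  {a→[0]}
  6. unlink(a)  ⇒  ...........  {}
  7. create(a)  ⇒  F..........  {a→[0]}

bitmap = F..........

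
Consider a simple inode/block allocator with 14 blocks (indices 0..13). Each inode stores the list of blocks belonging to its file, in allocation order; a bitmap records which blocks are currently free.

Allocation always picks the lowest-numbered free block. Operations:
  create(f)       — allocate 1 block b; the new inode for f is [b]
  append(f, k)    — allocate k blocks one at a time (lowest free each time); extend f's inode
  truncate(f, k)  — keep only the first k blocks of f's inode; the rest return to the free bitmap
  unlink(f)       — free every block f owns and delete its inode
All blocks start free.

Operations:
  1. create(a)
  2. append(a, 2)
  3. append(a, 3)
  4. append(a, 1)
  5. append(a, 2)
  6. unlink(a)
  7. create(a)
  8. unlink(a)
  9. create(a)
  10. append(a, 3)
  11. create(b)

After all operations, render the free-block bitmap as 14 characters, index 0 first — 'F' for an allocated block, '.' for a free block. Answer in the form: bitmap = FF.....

[1] create(a) — a=0 (map F.............)
[2] append(a, 2) — a=0,1,2 (map FFF...........)
[3] append(a, 3) — a=0,1,2,3,4,5 (map FFFFFF........)
[4] append(a, 1) — a=0,1,2,3,4,5,6 (map FFFFFFF.......)
[5] append(a, 2) — a=0,1,2,3,4,5,6,7,8 (map FFFFFFFFF.....)
[6] unlink(a) —  (map ..............)
[7] create(a) — a=0 (map F.............)
[8] unlink(a) —  (map ..............)
[9] create(a) — a=0 (map F.............)
[10] append(a, 3) — a=0,1,2,3 (map FFFF..........)
[11] create(b) — a=0,1,2,3 b=4 (map FFFFF.........)

bitmap = FFFFF.........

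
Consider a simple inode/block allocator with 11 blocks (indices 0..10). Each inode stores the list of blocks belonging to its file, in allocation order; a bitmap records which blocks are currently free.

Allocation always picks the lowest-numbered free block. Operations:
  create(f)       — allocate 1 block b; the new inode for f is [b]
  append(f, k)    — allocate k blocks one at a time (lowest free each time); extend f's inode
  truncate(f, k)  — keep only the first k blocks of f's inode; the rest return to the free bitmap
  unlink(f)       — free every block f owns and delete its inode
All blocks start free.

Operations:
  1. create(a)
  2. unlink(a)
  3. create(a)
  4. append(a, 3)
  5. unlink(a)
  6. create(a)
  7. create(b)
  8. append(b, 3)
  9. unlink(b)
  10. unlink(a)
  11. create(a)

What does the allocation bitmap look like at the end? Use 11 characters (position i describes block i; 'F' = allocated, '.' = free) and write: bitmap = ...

  1. create(a)  ⇒  F..........  {a→[0]}
  2. unlink(a)  ⇒  ...........  {}
  3. create(a)  ⇒  F..........  {a→[0]}
  4. append(a, 3)  ⇒  FFFF.......  {a→[0, 1, 2, 3]}
  5. unlink(a)  ⇒  ...........  {}
  6. create(a)  ⇒  F..........  {a→[0]}
  7. create(b)  ⇒  FF.........  {a→[0]; b→[1]}
  8. append(b, 3)  ⇒  FFFFF......  {a→[0]; b→[1, 2, 3, 4]}
  9. unlink(b)  ⇒  F..........  {a→[0]}
  10. unlink(a)  ⇒  ...........  {}
  11. create(a)  ⇒  F..........  {a→[0]}

bitmap = F..........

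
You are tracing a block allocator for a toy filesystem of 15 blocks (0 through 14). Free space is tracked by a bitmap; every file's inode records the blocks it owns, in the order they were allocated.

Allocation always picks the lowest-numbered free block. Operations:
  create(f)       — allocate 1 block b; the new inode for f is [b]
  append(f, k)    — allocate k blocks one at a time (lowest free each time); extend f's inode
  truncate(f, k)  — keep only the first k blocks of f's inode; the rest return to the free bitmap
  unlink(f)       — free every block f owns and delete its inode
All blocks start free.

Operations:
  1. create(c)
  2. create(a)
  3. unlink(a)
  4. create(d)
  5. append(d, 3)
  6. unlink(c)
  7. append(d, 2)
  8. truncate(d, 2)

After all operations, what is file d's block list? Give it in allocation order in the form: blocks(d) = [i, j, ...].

  1. create(c)  ⇒  F..............  {c→[0]}
  2. create(a)  ⇒  FF.............  {a→[1]; c→[0]}
  3. unlink(a)  ⇒  F..............  {c→[0]}
  4. create(d)  ⇒  FF.............  {c→[0]; d→[1]}
  5. append(d, 3)  ⇒  FFFFF..........  {c→[0]; d→[1, 2, 3, 4]}
  6. unlink(c)  ⇒  .FFFF..........  {d→[1, 2, 3, 4]}
  7. append(d, 2)  ⇒  FFFFFF.........  {d→[1, 2, 3, 4, 0, 5]}
  8. truncate(d, 2)  ⇒  .FF............  {d→[1, 2]}

blocks(d) = [1, 2]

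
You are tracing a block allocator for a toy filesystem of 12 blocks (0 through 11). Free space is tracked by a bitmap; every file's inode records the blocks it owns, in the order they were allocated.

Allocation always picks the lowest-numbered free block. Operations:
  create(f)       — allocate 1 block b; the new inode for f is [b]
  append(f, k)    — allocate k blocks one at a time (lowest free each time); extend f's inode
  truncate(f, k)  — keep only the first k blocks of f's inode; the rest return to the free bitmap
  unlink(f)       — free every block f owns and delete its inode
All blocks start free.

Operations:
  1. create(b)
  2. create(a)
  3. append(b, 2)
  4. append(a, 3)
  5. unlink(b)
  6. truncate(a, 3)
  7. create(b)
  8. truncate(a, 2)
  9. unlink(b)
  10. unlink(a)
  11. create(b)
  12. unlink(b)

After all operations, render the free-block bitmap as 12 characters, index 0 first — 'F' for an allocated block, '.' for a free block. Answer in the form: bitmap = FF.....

bitmap = ............

  1. create(b)  ⇒  F...........  {b→[0]}
  2. create(a)  ⇒  FF..........  {a→[1]; b→[0]}
  3. append(b, 2)  ⇒  FFFF........  {a→[1]; b→[0, 2, 3]}
  4. append(a, 3)  ⇒  FFFFFFF.....  {a→[1, 4, 5, 6]; b→[0, 2, 3]}
  5. unlink(b)  ⇒  .F..FFF.....  {a→[1, 4, 5, 6]}
  6. truncate(a, 3)  ⇒  .F..FF......  {a→[1, 4, 5]}
  7. create(b)  ⇒  FF..FF......  {a→[1, 4, 5]; b→[0]}
  8. truncate(a, 2)  ⇒  FF..F.......  {a→[1, 4]; b→[0]}
  9. unlink(b)  ⇒  .F..F.......  {a→[1, 4]}
  10. unlink(a)  ⇒  ............  {}
  11. create(b)  ⇒  F...........  {b→[0]}
  12. unlink(b)  ⇒  ............  {}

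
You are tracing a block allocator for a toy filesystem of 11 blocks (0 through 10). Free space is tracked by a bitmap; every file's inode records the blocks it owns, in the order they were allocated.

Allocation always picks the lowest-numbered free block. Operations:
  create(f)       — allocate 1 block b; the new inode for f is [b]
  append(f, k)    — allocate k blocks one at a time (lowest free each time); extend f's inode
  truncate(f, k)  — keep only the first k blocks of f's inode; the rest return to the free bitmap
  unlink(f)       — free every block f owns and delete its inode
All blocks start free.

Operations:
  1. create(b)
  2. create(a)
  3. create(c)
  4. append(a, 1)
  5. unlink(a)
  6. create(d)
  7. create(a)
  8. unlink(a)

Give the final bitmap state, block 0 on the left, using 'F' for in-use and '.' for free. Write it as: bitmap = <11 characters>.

bitmap = FFF........

[1] create(b) — b=0 (map F..........)
[2] create(a) — a=1 b=0 (map FF.........)
[3] create(c) — a=1 b=0 c=2 (map FFF........)
[4] append(a, 1) — a=1,3 b=0 c=2 (map FFFF.......)
[5] unlink(a) — b=0 c=2 (map F.F........)
[6] create(d) — b=0 c=2 d=1 (map FFF........)
[7] create(a) — a=3 b=0 c=2 d=1 (map FFFF.......)
[8] unlink(a) — b=0 c=2 d=1 (map FFF........)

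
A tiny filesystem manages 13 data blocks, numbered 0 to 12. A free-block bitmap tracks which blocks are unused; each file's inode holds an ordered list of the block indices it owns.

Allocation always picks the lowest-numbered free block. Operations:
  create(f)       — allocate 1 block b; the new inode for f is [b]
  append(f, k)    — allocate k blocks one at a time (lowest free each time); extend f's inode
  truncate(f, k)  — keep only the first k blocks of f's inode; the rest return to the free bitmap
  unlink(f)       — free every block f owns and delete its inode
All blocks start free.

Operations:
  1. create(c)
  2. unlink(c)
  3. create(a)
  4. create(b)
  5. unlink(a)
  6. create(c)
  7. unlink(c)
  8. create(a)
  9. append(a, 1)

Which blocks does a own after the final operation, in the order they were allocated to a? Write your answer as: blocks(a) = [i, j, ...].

[1] create(c) — c=0 (map F............)
[2] unlink(c) —  (map .............)
[3] create(a) — a=0 (map F............)
[4] create(b) — a=0 b=1 (map FF...........)
[5] unlink(a) — b=1 (map .F...........)
[6] create(c) — b=1 c=0 (map FF...........)
[7] unlink(c) — b=1 (map .F...........)
[8] create(a) — a=0 b=1 (map FF...........)
[9] append(a, 1) — a=0,2 b=1 (map FFF..........)

blocks(a) = [0, 2]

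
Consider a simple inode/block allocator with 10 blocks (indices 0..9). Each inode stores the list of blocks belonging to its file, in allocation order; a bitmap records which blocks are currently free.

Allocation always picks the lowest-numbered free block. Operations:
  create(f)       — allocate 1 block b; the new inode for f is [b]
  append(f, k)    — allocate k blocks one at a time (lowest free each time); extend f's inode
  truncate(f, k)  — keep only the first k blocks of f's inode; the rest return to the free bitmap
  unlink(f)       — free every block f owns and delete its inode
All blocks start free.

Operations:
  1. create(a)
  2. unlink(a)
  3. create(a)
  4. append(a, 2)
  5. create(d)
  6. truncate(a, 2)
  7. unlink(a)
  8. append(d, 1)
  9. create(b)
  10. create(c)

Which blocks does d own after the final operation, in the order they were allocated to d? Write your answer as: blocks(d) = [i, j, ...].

blocks(d) = [3, 0]

[1] create(a) — a=0 (map F.........)
[2] unlink(a) —  (map ..........)
[3] create(a) — a=0 (map F.........)
[4] append(a, 2) — a=0,1,2 (map FFF.......)
[5] create(d) — a=0,1,2 d=3 (map FFFF......)
[6] truncate(a, 2) — a=0,1 d=3 (map FF.F......)
[7] unlink(a) — d=3 (map ...F......)
[8] append(d, 1) — d=3,0 (map F..F......)
[9] create(b) — b=1 d=3,0 (map FF.F......)
[10] create(c) — b=1 c=2 d=3,0 (map FFFF......)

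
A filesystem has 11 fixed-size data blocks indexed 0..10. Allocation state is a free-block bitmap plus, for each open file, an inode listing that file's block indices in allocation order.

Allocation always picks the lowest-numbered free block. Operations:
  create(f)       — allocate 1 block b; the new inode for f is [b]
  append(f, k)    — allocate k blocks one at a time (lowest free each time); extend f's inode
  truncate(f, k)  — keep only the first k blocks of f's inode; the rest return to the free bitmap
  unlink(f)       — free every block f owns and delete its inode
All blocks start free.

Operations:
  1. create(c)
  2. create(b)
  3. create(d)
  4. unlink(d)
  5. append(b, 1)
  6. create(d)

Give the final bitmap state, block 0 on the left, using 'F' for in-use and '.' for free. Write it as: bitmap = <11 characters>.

bitmap = FFFF.......

create(c): bitmap=F.......... | c=[0]
create(b): bitmap=FF......... | b=[1] c=[0]
create(d): bitmap=FFF........ | b=[1] c=[0] d=[2]
unlink(d): bitmap=FF......... | b=[1] c=[0]
append(b, 1): bitmap=FFF........ | b=[1, 2] c=[0]
create(d): bitmap=FFFF....... | b=[1, 2] c=[0] d=[3]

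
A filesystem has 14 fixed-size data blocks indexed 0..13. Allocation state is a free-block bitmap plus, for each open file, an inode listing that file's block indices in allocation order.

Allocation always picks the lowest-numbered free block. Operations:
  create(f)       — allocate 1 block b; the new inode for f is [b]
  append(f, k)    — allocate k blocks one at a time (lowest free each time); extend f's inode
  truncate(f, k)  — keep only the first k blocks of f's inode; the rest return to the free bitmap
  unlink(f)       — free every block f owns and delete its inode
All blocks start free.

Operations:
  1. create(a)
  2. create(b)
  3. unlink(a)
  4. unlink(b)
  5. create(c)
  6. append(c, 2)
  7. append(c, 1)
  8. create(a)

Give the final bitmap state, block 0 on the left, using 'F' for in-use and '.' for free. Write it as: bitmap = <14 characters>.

bitmap = FFFFF.........

[1] create(a) — a=0 (map F.............)
[2] create(b) — a=0 b=1 (map FF............)
[3] unlink(a) — b=1 (map .F............)
[4] unlink(b) —  (map ..............)
[5] create(c) — c=0 (map F.............)
[6] append(c, 2) — c=0,1,2 (map FFF...........)
[7] append(c, 1) — c=0,1,2,3 (map FFFF..........)
[8] create(a) — a=4 c=0,1,2,3 (map FFFFF.........)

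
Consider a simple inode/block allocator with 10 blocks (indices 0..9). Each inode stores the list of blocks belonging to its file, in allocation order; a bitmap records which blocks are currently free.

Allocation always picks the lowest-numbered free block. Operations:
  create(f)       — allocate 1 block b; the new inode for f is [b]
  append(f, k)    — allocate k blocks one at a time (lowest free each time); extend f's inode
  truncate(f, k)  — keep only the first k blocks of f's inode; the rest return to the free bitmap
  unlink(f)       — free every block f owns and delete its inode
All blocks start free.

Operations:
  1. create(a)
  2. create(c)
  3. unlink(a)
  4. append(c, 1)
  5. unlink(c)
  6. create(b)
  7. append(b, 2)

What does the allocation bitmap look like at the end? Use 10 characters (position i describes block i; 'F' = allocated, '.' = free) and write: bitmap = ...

[1] create(a) — a=0 (map F.........)
[2] create(c) — a=0 c=1 (map FF........)
[3] unlink(a) — c=1 (map .F........)
[4] append(c, 1) — c=1,0 (map FF........)
[5] unlink(c) —  (map ..........)
[6] create(b) — b=0 (map F.........)
[7] append(b, 2) — b=0,1,2 (map FFF.......)

bitmap = FFF.......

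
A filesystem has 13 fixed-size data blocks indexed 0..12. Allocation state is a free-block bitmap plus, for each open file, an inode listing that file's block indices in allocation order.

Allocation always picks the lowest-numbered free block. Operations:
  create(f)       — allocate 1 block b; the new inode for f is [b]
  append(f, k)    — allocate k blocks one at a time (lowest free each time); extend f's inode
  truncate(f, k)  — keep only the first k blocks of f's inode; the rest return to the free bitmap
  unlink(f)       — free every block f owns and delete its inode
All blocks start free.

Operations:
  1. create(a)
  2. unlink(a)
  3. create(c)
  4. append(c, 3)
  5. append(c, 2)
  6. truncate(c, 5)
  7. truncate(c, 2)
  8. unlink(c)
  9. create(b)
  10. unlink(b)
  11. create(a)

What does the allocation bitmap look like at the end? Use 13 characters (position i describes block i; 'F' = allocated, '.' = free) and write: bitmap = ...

[1] create(a) — a=0 (map F............)
[2] unlink(a) —  (map .............)
[3] create(c) — c=0 (map F............)
[4] append(c, 3) — c=0,1,2,3 (map FFFF.........)
[5] append(c, 2) — c=0,1,2,3,4,5 (map FFFFFF.......)
[6] truncate(c, 5) — c=0,1,2,3,4 (map FFFFF........)
[7] truncate(c, 2) — c=0,1 (map FF...........)
[8] unlink(c) —  (map .............)
[9] create(b) — b=0 (map F............)
[10] unlink(b) —  (map .............)
[11] create(a) — a=0 (map F............)

bitmap = F............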